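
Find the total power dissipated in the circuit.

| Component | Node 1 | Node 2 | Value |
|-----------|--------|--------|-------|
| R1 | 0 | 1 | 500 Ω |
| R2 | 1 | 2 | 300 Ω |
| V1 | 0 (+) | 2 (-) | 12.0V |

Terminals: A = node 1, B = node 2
Nodal analysis, taking node 2 as the 0 V reference.
Source V1 fixes V_0 = 12 V.
KCL at each unknown node (sum of currents leaving = 0; resistances in Ω):
  Node 1: (V_1 - 12)/500 + (V_1 - 0)/300 = 0
Collecting terms: 0.005333 × V_1 = 0.024  =>  V_1 = 4.5 V
Power in each resistor, P = (ΔV)²/R:
  P_R1 = (12 - 4.5)²/500 = 0.1125 W
  P_R2 = (4.5 - 0)²/300 = 0.0675 W
P_total = P_R1 + P_R2 = 0.18 W

Final answer: 0.18 W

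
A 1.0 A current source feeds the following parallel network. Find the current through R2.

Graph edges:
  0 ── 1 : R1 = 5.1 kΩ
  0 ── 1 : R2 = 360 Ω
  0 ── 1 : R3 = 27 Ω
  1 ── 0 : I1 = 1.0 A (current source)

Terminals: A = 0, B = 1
All resistors sit directly between nodes 0 and 1, so they are in parallel and share one voltage V; the full source current 1 A splits among them.
1/R_par = 1/5100 + 1/360 + 1/27 = 0.04001 S  =>  R_par = 24.99 Ω
V = I × R_par = 1 × 24.99 = 24.99 V
I_R2 = V/R2 = 24.99/360 = 0.06943 A

Final answer: 0.06943 A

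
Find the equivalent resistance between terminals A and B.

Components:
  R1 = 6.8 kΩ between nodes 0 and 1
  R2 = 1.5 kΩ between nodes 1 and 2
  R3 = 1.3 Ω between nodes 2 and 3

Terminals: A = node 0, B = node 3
Reduce the network between node 0 (A) and node 3 (B) by series/parallel combination:
  Rs1 = R1 + R2 (series, joined only at node 1) = 6800 + 1500 = 8300 Ω
  Rs2 = R3 + Rs1 (series, joined only at node 2) = 1.3 + 8300 = 8301 Ω
R_eq = 8.301 kΩ

Final answer: 8.301 kΩ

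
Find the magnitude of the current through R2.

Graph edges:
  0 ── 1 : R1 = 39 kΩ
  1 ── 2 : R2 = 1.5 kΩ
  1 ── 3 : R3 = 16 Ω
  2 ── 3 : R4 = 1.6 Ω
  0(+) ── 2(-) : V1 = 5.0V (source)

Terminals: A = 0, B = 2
Nodal analysis, taking node 2 as the 0 V reference.
Source V1 fixes V_0 = 5 V.
KCL at each unknown node (sum of currents leaving = 0; resistances in Ω):
  Node 1: (V_1 - 5)/39000 + (V_1 - 0)/1500 + (V_1 - V_3)/16 = 0
  Node 3: (V_3 - V_1)/16 + (V_3 - 0)/1.6 = 0
Collecting terms (coefficients in siemens):
  0.06319·V_1 - 0.0625·V_3 = 0.0001282
  0.6875·V_3 - 0.0625·V_1 = 0
Determinant D = (0.06319)(0.6875) - (-0.0625)(-0.0625) = 0.03954
V_1 = [(0.0001282)(0.6875) - (-0.0625)(0)]/D = 0.002229 V
V_3 = [(0.06319)(0) - (0.0001282)(-0.0625)]/D = 0.0002027 V
I_R2 = (V_1 - V_2)/R2 = (0.002229 - 0)/1500 = 0.000001486 A
|I_R2| = 0.000001486 A

Final answer: |I_R2| = 1.486e-06 A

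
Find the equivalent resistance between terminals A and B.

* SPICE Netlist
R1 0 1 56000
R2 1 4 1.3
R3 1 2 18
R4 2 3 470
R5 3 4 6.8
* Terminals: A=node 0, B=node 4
Reduce the network between node 0 (A) and node 4 (B) by series/parallel combination:
  Rs1 = R3 + R4 (series, joined only at node 2) = 18 + 470 = 488 Ω
  Rs2 = R5 + Rs1 (series, joined only at node 3) = 6.8 + 488 = 494.8 Ω
  Rp1 = R2 ‖ Rs2 (parallel, both between nodes 1 and 4) = 1/(1/1.3 + 1/494.8) = 1.297 Ω
  Rs3 = R1 + Rp1 (series, joined only at node 1) = 56000 + 1.297 = 56000 Ω
R_eq = 56 kΩ

Final answer: 56 kΩ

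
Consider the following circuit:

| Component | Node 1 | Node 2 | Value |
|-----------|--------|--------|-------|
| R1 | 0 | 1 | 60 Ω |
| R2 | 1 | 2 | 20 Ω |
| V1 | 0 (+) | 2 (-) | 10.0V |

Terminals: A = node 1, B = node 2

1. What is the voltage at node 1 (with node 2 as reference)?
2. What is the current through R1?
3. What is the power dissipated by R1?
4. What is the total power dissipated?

Nodal analysis, taking node 2 as the 0 V reference.
Source V1 fixes V_0 = 10 V.
KCL at each unknown node (sum of currents leaving = 0; resistances in Ω):
  Node 1: (V_1 - 10)/60 + (V_1 - 0)/20 = 0
Collecting terms: 0.06667 × V_1 = 0.1667  =>  V_1 = 2.5 V
Part 1:
  Read off the nodal solution: V_1 = 2.5 V
Part 2:
  I_R1 = (V_0 - V_1)/R1 = (10 - 2.5)/60 = 0.125 A
  Magnitude: I_R1 = 0.125 A
Part 3:
  I_R1 = (V_0 - V_1)/R1 = (10 - 2.5)/60 = 0.125 A
  P_R1 = I_R1² × R1 = (0.125)² × 60 = 0.9375 W
Part 4:
  Power in each resistor, P = (ΔV)²/R:
    P_R1 = (10 - 2.5)²/60 = 0.9375 W
    P_R2 = (2.5 - 0)²/20 = 0.3125 W
  P_total = P_R1 + P_R2 = 1.25 W

Final answers:
1. V_1 = 2.5 V
2. I_R1 = 0.125 A
3. P_R1 = 0.9375 W
4. P_total = 1.25 W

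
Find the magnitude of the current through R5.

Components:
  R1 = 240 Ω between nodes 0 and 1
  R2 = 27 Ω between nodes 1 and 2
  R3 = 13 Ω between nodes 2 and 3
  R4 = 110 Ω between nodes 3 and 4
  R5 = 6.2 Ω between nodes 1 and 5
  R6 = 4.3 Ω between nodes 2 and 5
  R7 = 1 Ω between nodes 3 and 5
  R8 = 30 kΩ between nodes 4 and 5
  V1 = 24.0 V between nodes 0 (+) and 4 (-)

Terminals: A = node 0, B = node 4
Nodal analysis, taking node 4 as the 0 V reference.
Source V1 fixes V_0 = 24 V.
KCL at each unknown node (sum of currents leaving = 0; resistances in Ω):
  Node 1: (V_1 - 24)/240 + (V_1 - V_2)/27 + (V_1 - V_5)/6.2 = 0
  Node 2: (V_2 - V_1)/27 + (V_2 - V_3)/13 + (V_2 - V_5)/4.3 = 0
  Node 3: (V_3 - V_2)/13 + (V_3 - 0)/110 + (V_3 - V_5)/1 = 0
  Node 5: (V_5 - V_1)/6.2 + (V_5 - V_2)/4.3 + (V_5 - V_3)/1 + (V_5 - 0)/30000 = 0
Collecting terms (coefficients in siemens):
  0.2025·V_1 - 0.03704·V_2 - 0.1613·V_5 = 0.1
  0.3465·V_2 - 0.03704·V_1 - 0.07692·V_3 - 0.2326·V_5 = 0
  1.086·V_3 - 0.07692·V_2 - 1·V_5 = 0
  1.394·V_5 - 0.1613·V_1 - 0.2326·V_2 - 1·V_3 = 0
Solving these 4 simultaneous equations (Gaussian elimination) gives:
  V_1 = 7.802 V, V_2 = 7.481 V, V_3 = 7.397 V, V_5 = 7.457 V
I_R5 = (V_1 - V_5)/R5 = (7.802 - 7.457)/6.2 = 0.05559 A
|I_R5| = 0.05559 A

Final answer: |I_R5| = 0.05559 A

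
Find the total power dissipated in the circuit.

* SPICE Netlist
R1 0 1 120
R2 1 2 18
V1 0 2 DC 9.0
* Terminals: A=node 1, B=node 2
Nodal analysis, taking node 2 as the 0 V reference.
Source V1 fixes V_0 = 9 V.
KCL at each unknown node (sum of currents leaving = 0; resistances in Ω):
  Node 1: (V_1 - 9)/120 + (V_1 - 0)/18 = 0
Collecting terms: 0.06389 × V_1 = 0.075  =>  V_1 = 1.174 V
Power in each resistor, P = (ΔV)²/R:
  P_R1 = (9 - 1.174)²/120 = 0.5104 W
  P_R2 = (1.174 - 0)²/18 = 0.07656 W
P_total = P_R1 + P_R2 = 0.587 W

Final answer: 0.587 W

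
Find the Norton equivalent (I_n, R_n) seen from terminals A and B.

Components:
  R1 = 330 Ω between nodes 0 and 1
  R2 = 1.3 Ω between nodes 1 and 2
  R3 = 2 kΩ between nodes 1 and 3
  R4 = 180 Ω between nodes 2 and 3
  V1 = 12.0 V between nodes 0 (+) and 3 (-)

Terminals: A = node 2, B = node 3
Find the Thévenin equivalent first; then I_n = V_th/R_th and R_n = R_th.
Step 1 — V_th is the open-circuit voltage V_A - V_B (nothing connected across the terminals).
Nodal analysis, taking node 3 as the 0 V reference.
Source V1 fixes V_0 = 12 V.
KCL at each unknown node (sum of currents leaving = 0; resistances in Ω):
  Node 1: (V_1 - 12)/330 + (V_1 - V_2)/1.3 + (V_1 - 0)/2000 = 0
  Node 2: (V_2 - V_1)/1.3 + (V_2 - 0)/180 = 0
Collecting terms (coefficients in siemens):
  0.7728·V_1 - 0.7692·V_2 = 0.03636
  0.7748·V_2 - 0.7692·V_1 = 0
Determinant D = (0.7728)(0.7748) - (-0.7692)(-0.7692) = 0.007009
V_1 = [(0.03636)(0.7748) - (-0.7692)(0)]/D = 4.02 V
V_2 = [(0.7728)(0) - (0.03636)(-0.7692)]/D = 3.991 V
V_th = V_2 - V_3 = 3.991 - 0 = 3.991 V
Step 2 — R_th: zero the source — replace V1 by a short circuit (node 3 merges into node 0) — and find the resistance seen between A (node 2) and B (node 0).
Reduce the network between node 2 (A) and node 0 (B) by series/parallel combination:
  Rp1 = R1 ‖ R3 (parallel, both between nodes 0 and 1) = 1/(1/330 + 1/2000) = 283.3 Ω
  Rs1 = R2 + Rp1 (series, joined only at node 1) = 1.3 + 283.3 = 284.6 Ω
  Rp2 = R4 ‖ Rs1 (parallel, both between nodes 0 and 2) = 1/(1/180 + 1/284.6) = 110.3 Ω
R_th = 110.3 Ω
I_n = V_th/R_th = 3.991/110.3 = 0.0362 A, and R_n = R_th = 110.3 Ω

Final answer: I_n = 0.0362 A, R_n = 110.3 Ω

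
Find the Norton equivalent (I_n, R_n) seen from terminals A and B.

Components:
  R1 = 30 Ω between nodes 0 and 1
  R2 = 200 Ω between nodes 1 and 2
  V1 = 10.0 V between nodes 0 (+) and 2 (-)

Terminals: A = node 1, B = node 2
Find the Thévenin equivalent first; then I_n = V_th/R_th and R_n = R_th.
Step 1 — V_th is the open-circuit voltage V_A - V_B (nothing connected across the terminals).
Nodal analysis, taking node 2 as the 0 V reference.
Source V1 fixes V_0 = 10 V.
KCL at each unknown node (sum of currents leaving = 0; resistances in Ω):
  Node 1: (V_1 - 10)/30 + (V_1 - 0)/200 = 0
Collecting terms: 0.03833 × V_1 = 0.3333  =>  V_1 = 8.696 V
V_th = V_1 - V_2 = 8.696 - 0 = 8.696 V
Step 2 — R_th: zero the source — replace V1 by a short circuit (node 2 merges into node 0) — and find the resistance seen between A (node 1) and B (node 0).
Reduce the network between node 1 (A) and node 0 (B) by series/parallel combination:
  Rp1 = R1 ‖ R2 (parallel, both between nodes 0 and 1) = 1/(1/30 + 1/200) = 26.09 Ω
R_th = 26.09 Ω
I_n = V_th/R_th = 8.696/26.09 = 0.3333 A, and R_n = R_th = 26.09 Ω

Final answer: I_n = 0.3333 A, R_n = 26.09 Ω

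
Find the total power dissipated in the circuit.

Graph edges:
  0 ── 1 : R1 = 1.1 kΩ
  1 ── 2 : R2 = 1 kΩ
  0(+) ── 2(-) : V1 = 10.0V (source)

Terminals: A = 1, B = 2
Nodal analysis, taking node 2 as the 0 V reference.
Source V1 fixes V_0 = 10 V.
KCL at each unknown node (sum of currents leaving = 0; resistances in Ω):
  Node 1: (V_1 - 10)/1100 + (V_1 - 0)/1000 = 0
Collecting terms: 0.001909 × V_1 = 0.009091  =>  V_1 = 4.762 V
Power in each resistor, P = (ΔV)²/R:
  P_R1 = (10 - 4.762)²/1100 = 0.02494 W
  P_R2 = (4.762 - 0)²/1000 = 0.02268 W
P_total = P_R1 + P_R2 = 0.04762 W

Final answer: 0.04762 W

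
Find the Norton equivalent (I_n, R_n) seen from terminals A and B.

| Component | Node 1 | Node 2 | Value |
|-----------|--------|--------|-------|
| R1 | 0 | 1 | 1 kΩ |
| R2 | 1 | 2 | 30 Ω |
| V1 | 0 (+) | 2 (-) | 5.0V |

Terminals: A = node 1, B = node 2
Find the Thévenin equivalent first; then I_n = V_th/R_th and R_n = R_th.
Step 1 — V_th is the open-circuit voltage V_A - V_B (nothing connected across the terminals).
Nodal analysis, taking node 2 as the 0 V reference.
Source V1 fixes V_0 = 5 V.
KCL at each unknown node (sum of currents leaving = 0; resistances in Ω):
  Node 1: (V_1 - 5)/1000 + (V_1 - 0)/30 = 0
Collecting terms: 0.03433 × V_1 = 0.005  =>  V_1 = 0.1456 V
V_th = V_1 - V_2 = 0.1456 - 0 = 0.1456 V
Step 2 — R_th: zero the source — replace V1 by a short circuit (node 2 merges into node 0) — and find the resistance seen between A (node 1) and B (node 0).
Reduce the network between node 1 (A) and node 0 (B) by series/parallel combination:
  Rp1 = R1 ‖ R2 (parallel, both between nodes 0 and 1) = 1/(1/1000 + 1/30) = 29.13 Ω
R_th = 29.13 Ω
I_n = V_th/R_th = 0.1456/29.13 = 0.005 A, and R_n = R_th = 29.13 Ω

Final answer: I_n = 0.005 A, R_n = 29.13 Ω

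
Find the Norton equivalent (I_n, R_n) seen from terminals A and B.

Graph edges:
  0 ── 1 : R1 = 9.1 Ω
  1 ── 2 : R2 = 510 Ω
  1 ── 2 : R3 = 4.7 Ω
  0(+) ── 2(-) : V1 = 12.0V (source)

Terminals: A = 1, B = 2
Find the Thévenin equivalent first; then I_n = V_th/R_th and R_n = R_th.
Step 1 — V_th is the open-circuit voltage V_A - V_B (nothing connected across the terminals).
Nodal analysis, taking node 2 as the 0 V reference.
Source V1 fixes V_0 = 12 V.
KCL at each unknown node (sum of currents leaving = 0; resistances in Ω):
  Node 1: (V_1 - 12)/9.1 + (V_1 - 0)/510 + (V_1 - 0)/4.7 = 0
Collecting terms: 0.3246 × V_1 = 1.319  =>  V_1 = 4.062 V
V_th = V_1 - V_2 = 4.062 - 0 = 4.062 V
Step 2 — R_th: zero the source — replace V1 by a short circuit (node 2 merges into node 0) — and find the resistance seen between A (node 1) and B (node 0).
Reduce the network between node 1 (A) and node 0 (B) by series/parallel combination:
  Rp1 = R1 ‖ R2 ‖ R3 (parallel, all between nodes 0 and 1) = 1/(1/9.1 + 1/510 + 1/4.7) = 3.081 Ω
R_th = 3.081 Ω
I_n = V_th/R_th = 4.062/3.081 = 1.319 A, and R_n = R_th = 3.081 Ω

Final answer: I_n = 1.319 A, R_n = 3.081 Ω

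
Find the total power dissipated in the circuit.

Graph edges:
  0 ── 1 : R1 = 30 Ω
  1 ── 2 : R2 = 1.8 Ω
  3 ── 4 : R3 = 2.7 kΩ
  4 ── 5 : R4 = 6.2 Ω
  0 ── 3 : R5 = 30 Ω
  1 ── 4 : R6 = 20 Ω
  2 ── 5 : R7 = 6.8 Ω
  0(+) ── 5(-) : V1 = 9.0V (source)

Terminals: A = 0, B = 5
Nodal analysis, taking node 5 as the 0 V reference.
Source V1 fixes V_0 = 9 V.
KCL at each unknown node (sum of currents leaving = 0; resistances in Ω):
  Node 1: (V_1 - 9)/30 + (V_1 - V_2)/1.8 + (V_1 - V_4)/20 = 0
  Node 2: (V_2 - V_1)/1.8 + (V_2 - 0)/6.8 = 0
  Node 3: (V_3 - V_4)/2700 + (V_3 - 9)/30 = 0
  Node 4: (V_4 - V_3)/2700 + (V_4 - 0)/6.2 + (V_4 - V_1)/20 = 0
Collecting terms (coefficients in siemens):
  0.6389·V_1 - 0.5556·V_2 - 0.05·V_4 = 0.3
  0.7026·V_2 - 0.5556·V_1 = 0
  0.0337·V_3 - 0.0003704·V_4 = 0.3
  0.2117·V_4 - 0.05·V_1 - 0.0003704·V_3 = 0
Solving these 4 simultaneous equations (Gaussian elimination) gives:
  V_1 = 1.602 V, V_2 = 1.266 V, V_3 = 8.905 V, V_4 = 0.3939 V
Power in each resistor, P = (ΔV)²/R:
  P_R1 = (9 - 1.602)²/30 = 1.825 W
  P_R2 = (1.602 - 1.266)²/1.8 = 0.06243 W
  P_R3 = (8.905 - 0.3939)²/2700 = 0.02683 W
  P_R4 = (0.3939 - 0)²/6.2 = 0.02503 W
  P_R5 = (9 - 8.905)²/30 = 0.0002981 W
  P_R6 = (1.602 - 0.3939)²/20 = 0.07292 W
  P_R7 = (1.266 - 0)²/6.8 = 0.2358 W
P_total = P_R1 + P_R2 + P_R3 + P_R4 + P_R5 + P_R6 + P_R7 = 2.248 W

Final answer: 2.248 W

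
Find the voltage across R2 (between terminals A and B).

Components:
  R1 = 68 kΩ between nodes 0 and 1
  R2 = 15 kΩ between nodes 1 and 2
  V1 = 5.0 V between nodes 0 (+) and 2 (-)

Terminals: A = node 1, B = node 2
R1 and R2 are in series across V1 (node 0 → node 1 → node 2), and the output A–B is taken across R2, so this is a voltage divider.
Series current: I = V1/(R1 + R2) = 5/(68000 + 15000) = 5/83000 = 0.00006024 A
V_R2 = I × R2 = V1 × R2/(R1 + R2) = 5 × 15000/83000 = 0.9036 V

Final answer: 0.9036 V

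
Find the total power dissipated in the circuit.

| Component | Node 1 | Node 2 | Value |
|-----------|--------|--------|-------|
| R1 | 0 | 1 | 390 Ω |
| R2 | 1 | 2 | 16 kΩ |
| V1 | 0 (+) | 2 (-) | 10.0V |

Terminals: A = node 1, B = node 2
Nodal analysis, taking node 2 as the 0 V reference.
Source V1 fixes V_0 = 10 V.
KCL at each unknown node (sum of currents leaving = 0; resistances in Ω):
  Node 1: (V_1 - 10)/390 + (V_1 - 0)/16000 = 0
Collecting terms: 0.002627 × V_1 = 0.02564  =>  V_1 = 9.762 V
Power in each resistor, P = (ΔV)²/R:
  P_R1 = (10 - 9.762)²/390 = 0.0001452 W
  P_R2 = (9.762 - 0)²/16000 = 0.005956 W
P_total = P_R1 + P_R2 = 0.006101 W

Final answer: 0.006101 W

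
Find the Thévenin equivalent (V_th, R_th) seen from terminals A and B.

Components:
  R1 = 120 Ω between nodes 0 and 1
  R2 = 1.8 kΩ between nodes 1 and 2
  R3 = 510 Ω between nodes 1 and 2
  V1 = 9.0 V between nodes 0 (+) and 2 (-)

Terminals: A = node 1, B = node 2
Step 1 — V_th is the open-circuit voltage V_A - V_B (nothing connected across the terminals).
Nodal analysis, taking node 2 as the 0 V reference.
Source V1 fixes V_0 = 9 V.
KCL at each unknown node (sum of currents leaving = 0; resistances in Ω):
  Node 1: (V_1 - 9)/120 + (V_1 - 0)/1800 + (V_1 - 0)/510 = 0
Collecting terms: 0.01085 × V_1 = 0.075  =>  V_1 = 6.913 V
V_th = V_1 - V_2 = 6.913 - 0 = 6.913 V
Step 2 — R_th: zero the source — replace V1 by a short circuit (node 2 merges into node 0) — and find the resistance seen between A (node 1) and B (node 0).
Reduce the network between node 1 (A) and node 0 (B) by series/parallel combination:
  Rp1 = R1 ‖ R2 ‖ R3 (parallel, all between nodes 0 and 1) = 1/(1/120 + 1/1800 + 1/510) = 92.17 Ω
R_th = 92.17 Ω

Final answer: V_th = 6.913 V, R_th = 92.17 Ω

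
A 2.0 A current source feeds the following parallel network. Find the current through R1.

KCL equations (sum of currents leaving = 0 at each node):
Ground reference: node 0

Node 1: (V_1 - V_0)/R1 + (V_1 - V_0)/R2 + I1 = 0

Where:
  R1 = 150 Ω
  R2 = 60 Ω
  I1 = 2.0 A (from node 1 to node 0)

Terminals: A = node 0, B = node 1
All resistors sit directly between nodes 0 and 1, so they are in parallel and share one voltage V; the full source current 2 A splits among them.
1/R_par = 1/150 + 1/60 = 0.02333 S  =>  R_par = 42.86 Ω
V = I × R_par = 2 × 42.86 = 85.71 V
I_R1 = V/R1 = 85.71/150 = 0.5714 A

Final answer: 0.5714 A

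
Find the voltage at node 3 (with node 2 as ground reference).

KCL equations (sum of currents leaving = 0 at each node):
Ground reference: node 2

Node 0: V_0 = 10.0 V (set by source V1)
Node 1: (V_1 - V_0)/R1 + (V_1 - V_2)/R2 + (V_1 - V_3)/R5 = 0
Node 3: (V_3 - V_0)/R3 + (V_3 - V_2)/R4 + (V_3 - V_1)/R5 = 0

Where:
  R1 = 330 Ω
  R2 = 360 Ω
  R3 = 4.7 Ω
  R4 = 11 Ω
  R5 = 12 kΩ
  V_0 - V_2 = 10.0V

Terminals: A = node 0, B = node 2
Nodal analysis, taking node 2 as the 0 V reference.
Source V1 fixes V_0 = 10 V.
KCL at each unknown node (sum of currents leaving = 0; resistances in Ω):
  Node 1: (V_1 - 10)/330 + (V_1 - 0)/360 + (V_1 - V_3)/12000 = 0
  Node 3: (V_3 - 10)/4.7 + (V_3 - 0)/11 + (V_3 - V_1)/12000 = 0
Collecting terms (coefficients in siemens):
  0.005891·V_1 - 0.00008333·V_3 = 0.0303
  0.3038·V_3 - 0.00008333·V_1 = 2.128
Determinant D = (0.005891)(0.3038) - (-0.00008333)(-0.00008333) = 0.00179
V_1 = [(0.0303)(0.3038) - (-0.00008333)(2.128)]/D = 5.243 V
V_3 = [(0.005891)(2.128) - (0.0303)(-0.00008333)]/D = 7.006 V
The requested potential is V_3 = 7.006 V.

Final answer: V_3 = 7.006 V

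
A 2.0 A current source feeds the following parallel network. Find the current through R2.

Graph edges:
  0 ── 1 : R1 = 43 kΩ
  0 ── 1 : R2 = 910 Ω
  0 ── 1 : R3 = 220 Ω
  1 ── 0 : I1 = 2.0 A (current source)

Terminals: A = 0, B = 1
All resistors sit directly between nodes 0 and 1, so they are in parallel and share one voltage V; the full source current 2 A splits among them.
1/R_par = 1/43000 + 1/910 + 1/220 = 0.005668 S  =>  R_par = 176.4 Ω
V = I × R_par = 2 × 176.4 = 352.9 V
I_R2 = V/R2 = 352.9/910 = 0.3878 A

Final answer: 0.3878 A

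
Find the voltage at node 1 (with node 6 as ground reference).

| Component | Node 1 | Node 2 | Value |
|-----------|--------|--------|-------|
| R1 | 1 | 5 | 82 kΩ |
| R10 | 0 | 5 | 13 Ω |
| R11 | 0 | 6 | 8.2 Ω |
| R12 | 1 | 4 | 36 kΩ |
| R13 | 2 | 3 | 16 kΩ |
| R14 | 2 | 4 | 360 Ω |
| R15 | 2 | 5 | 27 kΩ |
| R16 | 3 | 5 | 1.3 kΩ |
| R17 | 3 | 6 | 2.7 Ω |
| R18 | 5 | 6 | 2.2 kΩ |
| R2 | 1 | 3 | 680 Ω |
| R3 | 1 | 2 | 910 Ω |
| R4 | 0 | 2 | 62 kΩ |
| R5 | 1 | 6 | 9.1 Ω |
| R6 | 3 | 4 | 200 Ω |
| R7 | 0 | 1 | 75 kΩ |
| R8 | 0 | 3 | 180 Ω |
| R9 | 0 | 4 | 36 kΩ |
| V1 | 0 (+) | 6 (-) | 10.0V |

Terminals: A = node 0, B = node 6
Nodal analysis, taking node 6 as the 0 V reference.
Source V1 fixes V_0 = 10 V.
KCL at each unknown node (sum of currents leaving = 0; resistances in Ω):
  Node 1: (V_1 - V_5)/82000 + (V_1 - V_3)/680 + (V_1 - V_2)/910 + (V_1 - 0)/9.1 + (V_1 - 10)/75000 + (V_1 - V_4)/36000 = 0
  Node 2: (V_2 - V_1)/910 + (V_2 - 10)/62000 + (V_2 - V_3)/16000 + (V_2 - V_4)/360 + (V_2 - V_5)/27000 = 0
  Node 3: (V_3 - V_1)/680 + (V_3 - V_4)/200 + (V_3 - 10)/180 + (V_3 - V_2)/16000 + (V_3 - V_5)/1300 + (V_3 - 0)/2.7 = 0
  Node 4: (V_4 - V_3)/200 + (V_4 - 10)/36000 + (V_4 - V_1)/36000 + (V_4 - V_2)/360 = 0
  Node 5: (V_5 - V_1)/82000 + (V_5 - 10)/13 + (V_5 - V_2)/27000 + (V_5 - V_3)/1300 + (V_5 - 0)/2200 = 0
Collecting terms (coefficients in siemens):
  0.1125·V_1 - 0.001099·V_2 - 0.001471·V_3 - 0.00002778·V_4 - 0.0000122·V_5 = 0.0001333
  0.003992·V_2 - 0.001099·V_1 - 0.0000625·V_3 - 0.002778·V_4 - 0.00003704·V_5 = 0.0001613
  0.3832·V_3 - 0.001471·V_1 - 0.0000625·V_2 - 0.005·V_4 - 0.0007692·V_5 = 0.05556
  0.007833·V_4 - 0.00002778·V_1 - 0.002778·V_2 - 0.005·V_3 = 0.0002778
  0.0782·V_5 - 0.0000122·V_1 - 0.00003704·V_2 - 0.0007692·V_3 = 0.7692
Solving these 5 simultaneous equations (Gaussian elimination) gives:
  V_1 = 0.007568 V, V_2 = 0.313 V, V_3 = 0.1681 V, V_4 = 0.2538 V
  V_5 = 9.839 V
The requested potential is V_1 = 0.007568 V.

Final answer: V_1 = 0.007568 V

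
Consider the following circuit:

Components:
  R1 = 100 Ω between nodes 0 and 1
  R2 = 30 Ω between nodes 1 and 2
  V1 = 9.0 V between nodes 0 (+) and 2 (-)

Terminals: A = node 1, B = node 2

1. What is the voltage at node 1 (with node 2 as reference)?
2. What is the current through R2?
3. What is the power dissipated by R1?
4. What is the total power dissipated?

Nodal analysis, taking node 2 as the 0 V reference.
Source V1 fixes V_0 = 9 V.
KCL at each unknown node (sum of currents leaving = 0; resistances in Ω):
  Node 1: (V_1 - 9)/100 + (V_1 - 0)/30 = 0
Collecting terms: 0.04333 × V_1 = 0.09  =>  V_1 = 2.077 V
Part 1:
  Read off the nodal solution: V_1 = 2.077 V
Part 2:
  I_R2 = (V_1 - V_2)/R2 = (2.077 - 0)/30 = 0.06923 A
  Magnitude: I_R2 = 0.06923 A
Part 3:
  I_R1 = (V_0 - V_1)/R1 = (9 - 2.077)/100 = 0.06923 A
  P_R1 = I_R1² × R1 = (0.06923)² × 100 = 0.4793 W
Part 4:
  Power in each resistor, P = (ΔV)²/R:
    P_R1 = (9 - 2.077)²/100 = 0.4793 W
    P_R2 = (2.077 - 0)²/30 = 0.1438 W
  P_total = P_R1 + P_R2 = 0.6231 W

Final answers:
1. V_1 = 2.077 V
2. I_R2 = 0.06923 A
3. P_R1 = 0.4793 W
4. P_total = 0.6231 W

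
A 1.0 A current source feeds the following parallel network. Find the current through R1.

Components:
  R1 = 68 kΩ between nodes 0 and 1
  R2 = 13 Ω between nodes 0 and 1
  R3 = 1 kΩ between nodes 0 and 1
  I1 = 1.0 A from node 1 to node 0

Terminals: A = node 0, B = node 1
All resistors sit directly between nodes 0 and 1, so they are in parallel and share one voltage V; the full source current 1 A splits among them.
1/R_par = 1/68000 + 1/13 + 1/1000 = 0.07794 S  =>  R_par = 12.83 Ω
V = I × R_par = 1 × 12.83 = 12.83 V
I_R1 = V/R1 = 12.83/68000 = 0.0001887 A

Final answer: 0.0001887 A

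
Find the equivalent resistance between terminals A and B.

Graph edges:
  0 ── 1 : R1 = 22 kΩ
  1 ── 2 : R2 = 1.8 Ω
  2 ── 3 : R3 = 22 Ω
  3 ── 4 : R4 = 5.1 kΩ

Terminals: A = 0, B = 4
Reduce the network between node 0 (A) and node 4 (B) by series/parallel combination:
  Rs1 = R1 + R2 (series, joined only at node 1) = 22000 + 1.8 = 22000 Ω
  Rs2 = R3 + Rs1 (series, joined only at node 2) = 22 + 22000 = 22020 Ω
  Rs3 = R4 + Rs2 (series, joined only at node 3) = 5100 + 22020 = 27120 Ω
R_eq = 27.12 kΩ

Final answer: 27.12 kΩ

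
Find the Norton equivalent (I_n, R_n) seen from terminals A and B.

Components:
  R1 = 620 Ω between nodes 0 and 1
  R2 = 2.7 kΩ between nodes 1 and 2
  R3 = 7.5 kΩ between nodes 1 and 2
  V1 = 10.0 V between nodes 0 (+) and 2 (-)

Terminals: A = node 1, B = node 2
Find the Thévenin equivalent first; then I_n = V_th/R_th and R_n = R_th.
Step 1 — V_th is the open-circuit voltage V_A - V_B (nothing connected across the terminals).
Nodal analysis, taking node 2 as the 0 V reference.
Source V1 fixes V_0 = 10 V.
KCL at each unknown node (sum of currents leaving = 0; resistances in Ω):
  Node 1: (V_1 - 10)/620 + (V_1 - 0)/2700 + (V_1 - 0)/7500 = 0
Collecting terms: 0.002117 × V_1 = 0.01613  =>  V_1 = 7.62 V
V_th = V_1 - V_2 = 7.62 - 0 = 7.62 V
Step 2 — R_th: zero the source — replace V1 by a short circuit (node 2 merges into node 0) — and find the resistance seen between A (node 1) and B (node 0).
Reduce the network between node 1 (A) and node 0 (B) by series/parallel combination:
  Rp1 = R1 ‖ R2 ‖ R3 (parallel, all between nodes 0 and 1) = 1/(1/620 + 1/2700 + 1/7500) = 472.5 Ω
R_th = 472.5 Ω
I_n = V_th/R_th = 7.62/472.5 = 0.01613 A, and R_n = R_th = 472.5 Ω

Final answer: I_n = 0.01613 A, R_n = 472.5 Ω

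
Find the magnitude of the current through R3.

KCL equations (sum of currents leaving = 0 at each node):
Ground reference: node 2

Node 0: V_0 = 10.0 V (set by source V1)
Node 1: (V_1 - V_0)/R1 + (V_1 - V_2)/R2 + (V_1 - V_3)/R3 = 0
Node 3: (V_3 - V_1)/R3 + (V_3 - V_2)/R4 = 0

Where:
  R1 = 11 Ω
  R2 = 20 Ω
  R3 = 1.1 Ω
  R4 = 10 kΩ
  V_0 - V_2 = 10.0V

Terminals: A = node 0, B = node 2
Nodal analysis, taking node 2 as the 0 V reference.
Source V1 fixes V_0 = 10 V.
KCL at each unknown node (sum of currents leaving = 0; resistances in Ω):
  Node 1: (V_1 - 10)/11 + (V_1 - 0)/20 + (V_1 - V_3)/1.1 = 0
  Node 3: (V_3 - V_1)/1.1 + (V_3 - 0)/10000 = 0
Collecting terms (coefficients in siemens):
  1.05·V_1 - 0.9091·V_3 = 0.9091
  0.9092·V_3 - 0.9091·V_1 = 0
Determinant D = (1.05)(0.9092) - (-0.9091)(-0.9091) = 0.1282
V_1 = [(0.9091)(0.9092) - (-0.9091)(0)]/D = 6.447 V
V_3 = [(1.05)(0) - (0.9091)(-0.9091)]/D = 6.446 V
I_R3 = (V_1 - V_3)/R3 = (6.447 - 6.446)/1.1 = 0.0006446 A
|I_R3| = 0.0006446 A

Final answer: |I_R3| = 0.0006446 A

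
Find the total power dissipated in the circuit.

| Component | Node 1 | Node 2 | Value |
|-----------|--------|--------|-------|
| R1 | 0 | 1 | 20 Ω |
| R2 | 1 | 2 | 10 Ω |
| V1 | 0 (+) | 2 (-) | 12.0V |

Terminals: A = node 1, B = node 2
Nodal analysis, taking node 2 as the 0 V reference.
Source V1 fixes V_0 = 12 V.
KCL at each unknown node (sum of currents leaving = 0; resistances in Ω):
  Node 1: (V_1 - 12)/20 + (V_1 - 0)/10 = 0
Collecting terms: 0.15 × V_1 = 0.6  =>  V_1 = 4 V
Power in each resistor, P = (ΔV)²/R:
  P_R1 = (12 - 4)²/20 = 3.2 W
  P_R2 = (4 - 0)²/10 = 1.6 W
P_total = P_R1 + P_R2 = 4.8 W

Final answer: 4.8 W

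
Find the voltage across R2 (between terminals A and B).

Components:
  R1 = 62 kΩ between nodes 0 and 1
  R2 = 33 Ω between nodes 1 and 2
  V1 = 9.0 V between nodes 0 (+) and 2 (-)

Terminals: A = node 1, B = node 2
R1 and R2 are in series across V1 (node 0 → node 1 → node 2), and the output A–B is taken across R2, so this is a voltage divider.
Series current: I = V1/(R1 + R2) = 9/(62000 + 33) = 9/62030 = 0.0001451 A
V_R2 = I × R2 = V1 × R2/(R1 + R2) = 9 × 33/62030 = 0.004788 V

Final answer: 0.004788 V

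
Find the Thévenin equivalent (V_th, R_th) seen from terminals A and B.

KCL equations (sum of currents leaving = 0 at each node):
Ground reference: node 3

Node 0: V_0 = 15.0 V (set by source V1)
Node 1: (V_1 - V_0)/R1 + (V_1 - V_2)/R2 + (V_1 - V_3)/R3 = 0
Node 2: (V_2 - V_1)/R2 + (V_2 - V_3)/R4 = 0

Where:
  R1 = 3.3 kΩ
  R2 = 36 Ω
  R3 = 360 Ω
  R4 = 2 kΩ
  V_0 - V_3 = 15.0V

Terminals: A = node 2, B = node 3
Step 1 — V_th is the open-circuit voltage V_A - V_B (nothing connected across the terminals).
Nodal analysis, taking node 3 as the 0 V reference.
Source V1 fixes V_0 = 15 V.
KCL at each unknown node (sum of currents leaving = 0; resistances in Ω):
  Node 1: (V_1 - 15)/3300 + (V_1 - V_2)/36 + (V_1 - 0)/360 = 0
  Node 2: (V_2 - V_1)/36 + (V_2 - 0)/2000 = 0
Collecting terms (coefficients in siemens):
  0.03086·V_1 - 0.02778·V_2 = 0.004545
  0.02828·V_2 - 0.02778·V_1 = 0
Determinant D = (0.03086)(0.02828) - (-0.02778)(-0.02778) = 0.000101
V_1 = [(0.004545)(0.02828) - (-0.02778)(0)]/D = 1.273 V
V_2 = [(0.03086)(0) - (0.004545)(-0.02778)]/D = 1.25 V
V_th = V_2 - V_3 = 1.25 - 0 = 1.25 V
Step 2 — R_th: zero the source — replace V1 by a short circuit (node 3 merges into node 0) — and find the resistance seen between A (node 2) and B (node 0).
Reduce the network between node 2 (A) and node 0 (B) by series/parallel combination:
  Rp1 = R1 ‖ R3 (parallel, both between nodes 0 and 1) = 1/(1/3300 + 1/360) = 324.6 Ω
  Rs1 = R2 + Rp1 (series, joined only at node 1) = 36 + 324.6 = 360.6 Ω
  Rp2 = R4 ‖ Rs1 (parallel, both between nodes 0 and 2) = 1/(1/2000 + 1/360.6) = 305.5 Ω
R_th = 305.5 Ω

Final answer: V_th = 1.25 V, R_th = 305.5 Ω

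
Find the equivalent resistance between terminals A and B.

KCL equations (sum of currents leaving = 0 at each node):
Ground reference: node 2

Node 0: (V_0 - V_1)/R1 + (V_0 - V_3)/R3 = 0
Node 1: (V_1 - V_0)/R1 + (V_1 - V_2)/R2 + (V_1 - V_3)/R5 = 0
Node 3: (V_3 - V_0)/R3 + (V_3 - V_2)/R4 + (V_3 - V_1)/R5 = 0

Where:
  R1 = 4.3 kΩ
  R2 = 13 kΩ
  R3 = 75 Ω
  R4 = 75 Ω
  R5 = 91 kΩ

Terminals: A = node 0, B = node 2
The network is not a plain series/parallel combination. Inject a 1 A test current into terminal A (node 0) and return it from terminal B (node 2); then R_eq = V_A / (1 A).
Nodal analysis, taking node 2 as the 0 V reference.
Current source I_test pushes 1 A into node 0 and draws it out of node 2.
KCL at each unknown node (sum of currents leaving = 0; resistances in Ω):
  Node 0: (V_0 - V_1)/4300 + (V_0 - V_3)/75 - 1 = 0
  Node 1: (V_1 - V_0)/4300 + (V_1 - 0)/13000 + (V_1 - V_3)/91000 = 0
  Node 3: (V_3 - V_0)/75 + (V_3 - V_1)/91000 + (V_3 - 0)/75 = 0
Collecting terms (coefficients in siemens):
  0.01357·V_0 - 0.0002326·V_1 - 0.01333·V_3 = 1
  0.0003205·V_1 - 0.0002326·V_0 - 0.00001099·V_3 = 0
  0.02668·V_3 - 0.01333·V_0 - 0.00001099·V_1 = 0
Solving these 3 simultaneous equations (Gaussian elimination) gives:
  V_0 = 148.7 V, V_1 = 110.5 V, V_3 = 74.36 V
R_eq = V_0 / 1 A = 148.7 Ω

Final answer: 148.7 Ω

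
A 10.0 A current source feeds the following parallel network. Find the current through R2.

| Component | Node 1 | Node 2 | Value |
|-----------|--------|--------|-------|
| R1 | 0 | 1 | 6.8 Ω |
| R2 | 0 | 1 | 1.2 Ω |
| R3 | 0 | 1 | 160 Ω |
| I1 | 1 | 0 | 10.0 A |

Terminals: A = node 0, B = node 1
All resistors sit directly between nodes 0 and 1, so they are in parallel and share one voltage V; the full source current 10 A splits among them.
1/R_par = 1/6.8 + 1/1.2 + 1/160 = 0.9866 S  =>  R_par = 1.014 Ω
V = I × R_par = 10 × 1.014 = 10.14 V
I_R2 = V/R2 = 10.14/1.2 = 8.446 A

Final answer: 8.446 A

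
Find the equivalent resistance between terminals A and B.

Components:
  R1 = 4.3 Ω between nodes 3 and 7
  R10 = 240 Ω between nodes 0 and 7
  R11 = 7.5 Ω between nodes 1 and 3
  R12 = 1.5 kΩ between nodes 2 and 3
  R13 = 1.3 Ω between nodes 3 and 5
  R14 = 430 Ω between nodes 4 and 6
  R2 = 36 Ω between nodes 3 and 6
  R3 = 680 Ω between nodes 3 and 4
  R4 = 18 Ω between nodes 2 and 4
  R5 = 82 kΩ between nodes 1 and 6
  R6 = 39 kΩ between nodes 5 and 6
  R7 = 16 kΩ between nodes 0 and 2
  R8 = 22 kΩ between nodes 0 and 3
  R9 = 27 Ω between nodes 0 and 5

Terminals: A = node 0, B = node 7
The network is not a plain series/parallel combination. Inject a 1 A test current into terminal A (node 0) and return it from terminal B (node 7); then R_eq = V_A / (1 A).
Nodal analysis, taking node 7 as the 0 V reference.
Current source I_test pushes 1 A into node 0 and draws it out of node 7.
KCL at each unknown node (sum of currents leaving = 0; resistances in Ω):
  Node 0: (V_0 - V_2)/16000 + (V_0 - V_3)/22000 + (V_0 - V_5)/27 + (V_0 - 0)/240 - 1 = 0
  Node 1: (V_1 - V_6)/82000 + (V_1 - V_3)/7.5 = 0
  Node 2: (V_2 - V_0)/16000 + (V_2 - V_4)/18 + (V_2 - V_3)/1500 = 0
  Node 3: (V_3 - V_0)/22000 + (V_3 - V_1)/7.5 + (V_3 - V_2)/1500 + (V_3 - 0)/4.3 + (V_3 - V_6)/36 + (V_3 - V_4)/680 + (V_3 - V_5)/1.3 = 0
  Node 4: (V_4 - V_2)/18 + (V_4 - V_3)/680 + (V_4 - V_6)/430 = 0
  Node 5: (V_5 - V_0)/27 + (V_5 - V_3)/1.3 + (V_5 - V_6)/39000 = 0
  Node 6: (V_6 - V_1)/82000 + (V_6 - V_3)/36 + (V_6 - V_4)/430 + (V_6 - V_5)/39000 = 0
Collecting terms (coefficients in siemens):
  0.04131·V_0 - 0.0000625·V_2 - 0.00004545·V_3 - 0.03704·V_5 = 1
  0.1333·V_1 - 0.1333·V_3 - 0.0000122·V_6 = 0
  0.05628·V_2 - 0.0000625·V_0 - 0.0006667·V_3 - 0.05556·V_4 = 0
  1.165·V_3 - 0.00004545·V_0 - 0.1333·V_1 - 0.0006667·V_2 - 0.001471·V_4 - 0.7692·V_5 - 0.02778·V_6 = 0
  0.05935·V_4 - 0.05556·V_2 - 0.001471·V_3 - 0.002326·V_6 = 0
  0.8063·V_5 - 0.03704·V_0 - 0.7692·V_3 - 0.00002564·V_6 = 0
  0.03014·V_6 - 0.0000122·V_1 - 0.02778·V_3 - 0.002326·V_4 - 0.00002564·V_5 = 0
Solving these 7 simultaneous equations (Gaussian elimination) gives:
  V_0 = 28.64 V, V_1 = 3.787 V, V_2 = 4.164 V, V_3 = 3.787 V
  V_4 = 4.141 V, V_5 = 4.928 V, V_6 = 3.815 V
R_eq = V_0 / 1 A = 28.64 Ω

Final answer: 28.64 Ω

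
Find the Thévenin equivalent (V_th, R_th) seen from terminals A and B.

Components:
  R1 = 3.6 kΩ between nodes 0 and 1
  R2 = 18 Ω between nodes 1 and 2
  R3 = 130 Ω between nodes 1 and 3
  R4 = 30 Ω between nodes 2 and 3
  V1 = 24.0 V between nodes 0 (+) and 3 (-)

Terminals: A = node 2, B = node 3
Step 1 — V_th is the open-circuit voltage V_A - V_B (nothing connected across the terminals).
Nodal analysis, taking node 3 as the 0 V reference.
Source V1 fixes V_0 = 24 V.
KCL at each unknown node (sum of currents leaving = 0; resistances in Ω):
  Node 1: (V_1 - 24)/3600 + (V_1 - V_2)/18 + (V_1 - 0)/130 = 0
  Node 2: (V_2 - V_1)/18 + (V_2 - 0)/30 = 0
Collecting terms (coefficients in siemens):
  0.06353·V_1 - 0.05556·V_2 = 0.006667
  0.08889·V_2 - 0.05556·V_1 = 0
Determinant D = (0.06353)(0.08889) - (-0.05556)(-0.05556) = 0.00256
V_1 = [(0.006667)(0.08889) - (-0.05556)(0)]/D = 0.2315 V
V_2 = [(0.06353)(0) - (0.006667)(-0.05556)]/D = 0.1447 V
V_th = V_2 - V_3 = 0.1447 - 0 = 0.1447 V
Step 2 — R_th: zero the source — replace V1 by a short circuit (node 3 merges into node 0) — and find the resistance seen between A (node 2) and B (node 0).
Reduce the network between node 2 (A) and node 0 (B) by series/parallel combination:
  Rp1 = R1 ‖ R3 (parallel, both between nodes 0 and 1) = 1/(1/3600 + 1/130) = 125.5 Ω
  Rs1 = R2 + Rp1 (series, joined only at node 1) = 18 + 125.5 = 143.5 Ω
  Rp2 = R4 ‖ Rs1 (parallel, both between nodes 0 and 2) = 1/(1/30 + 1/143.5) = 24.81 Ω
R_th = 24.81 Ω

Final answer: V_th = 0.1447 V, R_th = 24.81 Ω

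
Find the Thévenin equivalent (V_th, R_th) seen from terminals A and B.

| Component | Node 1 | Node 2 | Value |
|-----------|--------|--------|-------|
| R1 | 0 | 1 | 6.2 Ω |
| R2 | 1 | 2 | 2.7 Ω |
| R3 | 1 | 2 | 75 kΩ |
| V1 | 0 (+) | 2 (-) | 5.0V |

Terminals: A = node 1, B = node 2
Step 1 — V_th is the open-circuit voltage V_A - V_B (nothing connected across the terminals).
Nodal analysis, taking node 2 as the 0 V reference.
Source V1 fixes V_0 = 5 V.
KCL at each unknown node (sum of currents leaving = 0; resistances in Ω):
  Node 1: (V_1 - 5)/6.2 + (V_1 - 0)/2.7 + (V_1 - 0)/75000 = 0
Collecting terms: 0.5317 × V_1 = 0.8065  =>  V_1 = 1.517 V
V_th = V_1 - V_2 = 1.517 - 0 = 1.517 V
Step 2 — R_th: zero the source — replace V1 by a short circuit (node 2 merges into node 0) — and find the resistance seen between A (node 1) and B (node 0).
Reduce the network between node 1 (A) and node 0 (B) by series/parallel combination:
  Rp1 = R1 ‖ R2 ‖ R3 (parallel, all between nodes 0 and 1) = 1/(1/6.2 + 1/2.7 + 1/75000) = 1.881 Ω
R_th = 1.881 Ω

Final answer: V_th = 1.517 V, R_th = 1.881 Ω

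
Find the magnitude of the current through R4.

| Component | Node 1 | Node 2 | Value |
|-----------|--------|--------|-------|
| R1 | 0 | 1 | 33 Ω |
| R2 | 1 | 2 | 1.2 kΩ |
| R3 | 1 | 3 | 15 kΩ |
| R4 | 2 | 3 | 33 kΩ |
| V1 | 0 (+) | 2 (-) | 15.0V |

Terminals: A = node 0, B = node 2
Nodal analysis, taking node 2 as the 0 V reference.
Source V1 fixes V_0 = 15 V.
KCL at each unknown node (sum of currents leaving = 0; resistances in Ω):
  Node 1: (V_1 - 15)/33 + (V_1 - 0)/1200 + (V_1 - V_3)/15000 = 0
  Node 3: (V_3 - V_1)/15000 + (V_3 - 0)/33000 = 0
Collecting terms (coefficients in siemens):
  0.0312·V_1 - 0.00006667·V_3 = 0.4545
  0.00009697·V_3 - 0.00006667·V_1 = 0
Determinant D = (0.0312)(0.00009697) - (-0.00006667)(-0.00006667) = 0.000003021
V_1 = [(0.4545)(0.00009697) - (-0.00006667)(0)]/D = 14.59 V
V_3 = [(0.0312)(0) - (0.4545)(-0.00006667)]/D = 10.03 V
I_R4 = (V_2 - V_3)/R4 = (0 - 10.03)/33000 = -0.0003039 A
|I_R4| = 0.0003039 A

Final answer: |I_R4| = 0.0003039 A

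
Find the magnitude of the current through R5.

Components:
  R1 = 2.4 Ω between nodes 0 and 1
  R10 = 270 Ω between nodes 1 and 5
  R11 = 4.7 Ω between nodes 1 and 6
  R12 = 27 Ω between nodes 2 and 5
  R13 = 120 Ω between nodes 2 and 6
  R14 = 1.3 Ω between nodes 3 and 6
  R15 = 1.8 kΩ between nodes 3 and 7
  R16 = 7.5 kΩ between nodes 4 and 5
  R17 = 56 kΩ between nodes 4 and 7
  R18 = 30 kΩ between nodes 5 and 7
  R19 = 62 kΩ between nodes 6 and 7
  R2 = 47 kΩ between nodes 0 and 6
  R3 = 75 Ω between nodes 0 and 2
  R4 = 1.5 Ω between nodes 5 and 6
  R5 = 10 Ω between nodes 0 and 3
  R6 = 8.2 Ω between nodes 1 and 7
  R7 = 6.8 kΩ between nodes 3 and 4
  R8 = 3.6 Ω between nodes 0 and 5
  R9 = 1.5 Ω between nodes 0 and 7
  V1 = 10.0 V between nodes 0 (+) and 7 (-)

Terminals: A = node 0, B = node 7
Nodal analysis, taking node 7 as the 0 V reference.
Source V1 fixes V_0 = 10 V.
KCL at each unknown node (sum of currents leaving = 0; resistances in Ω):
  Node 1: (V_1 - 10)/2.4 + (V_1 - 0)/8.2 + (V_1 - V_5)/270 + (V_1 - V_6)/4.7 = 0
  Node 2: (V_2 - 10)/75 + (V_2 - V_5)/27 + (V_2 - V_6)/120 = 0
  Node 3: (V_3 - 10)/10 + (V_3 - V_4)/6800 + (V_3 - V_6)/1.3 + (V_3 - 0)/1800 = 0
  Node 4: (V_4 - V_3)/6800 + (V_4 - V_5)/7500 + (V_4 - 0)/56000 = 0
  Node 5: (V_5 - V_6)/1.5 + (V_5 - 10)/3.6 + (V_5 - V_1)/270 + (V_5 - V_2)/27 + (V_5 - V_4)/7500 + (V_5 - 0)/30000 = 0
  Node 6: (V_6 - 10)/47000 + (V_6 - V_5)/1.5 + (V_6 - V_1)/4.7 + (V_6 - V_2)/120 + (V_6 - V_3)/1.3 + (V_6 - 0)/62000 = 0
Collecting terms (coefficients in siemens):
  0.7551·V_1 - 0.003704·V_5 - 0.2128·V_6 = 4.167
  0.0587·V_2 - 0.03704·V_5 - 0.008333·V_6 = 0.1333
  0.8699·V_3 - 0.0001471·V_4 - 0.7692·V_6 = 1
  0.0002982·V_4 - 0.0001471·V_3 - 0.0001333·V_5 = 0
  0.9854·V_5 - 0.003704·V_1 - 0.03704·V_2 - 0.0001333·V_4 - 0.6667·V_6 = 2.778
  1.657·V_6 - 0.2128·V_1 - 0.008333·V_2 - 0.7692·V_3 - 0.6667·V_5 = 0.0002128
Solving these 6 simultaneous equations (Gaussian elimination) gives:
  V_1 = 8.158 V, V_2 = 9.532 V, V_3 = 9.291 V, V_4 = 8.8 V
  V_5 = 9.438 V, V_6 = 9.206 V
I_R5 = (V_0 - V_3)/R5 = (10 - 9.291)/10 = 0.07089 A
|I_R5| = 0.07089 A

Final answer: |I_R5| = 0.07089 A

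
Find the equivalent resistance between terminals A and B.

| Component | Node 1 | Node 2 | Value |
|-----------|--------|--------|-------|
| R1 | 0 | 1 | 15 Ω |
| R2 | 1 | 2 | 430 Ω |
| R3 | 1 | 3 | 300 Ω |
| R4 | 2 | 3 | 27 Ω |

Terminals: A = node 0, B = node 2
Reduce the network between node 0 (A) and node 2 (B) by series/parallel combination:
  Rs1 = R3 + R4 (series, joined only at node 3) = 300 + 27 = 327 Ω
  Rp1 = R2 ‖ Rs1 (parallel, both between nodes 1 and 2) = 1/(1/430 + 1/327) = 185.7 Ω
  Rs2 = R1 + Rp1 (series, joined only at node 1) = 15 + 185.7 = 200.7 Ω
R_eq = 200.7 Ω

Final answer: 200.7 Ω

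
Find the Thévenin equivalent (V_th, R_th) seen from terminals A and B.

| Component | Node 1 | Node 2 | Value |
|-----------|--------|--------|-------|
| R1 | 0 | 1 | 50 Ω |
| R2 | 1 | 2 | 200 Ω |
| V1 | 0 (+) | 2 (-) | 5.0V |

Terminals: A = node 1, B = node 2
Step 1 — V_th is the open-circuit voltage V_A - V_B (nothing connected across the terminals).
Nodal analysis, taking node 2 as the 0 V reference.
Source V1 fixes V_0 = 5 V.
KCL at each unknown node (sum of currents leaving = 0; resistances in Ω):
  Node 1: (V_1 - 5)/50 + (V_1 - 0)/200 = 0
Collecting terms: 0.025 × V_1 = 0.1  =>  V_1 = 4 V
V_th = V_1 - V_2 = 4 - 0 = 4 V
Step 2 — R_th: zero the source — replace V1 by a short circuit (node 2 merges into node 0) — and find the resistance seen between A (node 1) and B (node 0).
Reduce the network between node 1 (A) and node 0 (B) by series/parallel combination:
  Rp1 = R1 ‖ R2 (parallel, both between nodes 0 and 1) = 1/(1/50 + 1/200) = 40 Ω
R_th = 40 Ω

Final answer: V_th = 4 V, R_th = 40 Ω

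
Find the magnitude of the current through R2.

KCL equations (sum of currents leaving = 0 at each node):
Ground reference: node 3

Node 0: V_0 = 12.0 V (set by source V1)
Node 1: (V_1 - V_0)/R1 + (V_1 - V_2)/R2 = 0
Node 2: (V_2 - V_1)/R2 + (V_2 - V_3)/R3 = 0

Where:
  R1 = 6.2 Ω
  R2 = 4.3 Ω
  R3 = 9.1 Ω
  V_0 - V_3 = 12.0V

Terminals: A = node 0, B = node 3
Nodal analysis, taking node 3 as the 0 V reference.
Source V1 fixes V_0 = 12 V.
KCL at each unknown node (sum of currents leaving = 0; resistances in Ω):
  Node 1: (V_1 - 12)/6.2 + (V_1 - V_2)/4.3 = 0
  Node 2: (V_2 - V_1)/4.3 + (V_2 - 0)/9.1 = 0
Collecting terms (coefficients in siemens):
  0.3938·V_1 - 0.2326·V_2 = 1.935
  0.3424·V_2 - 0.2326·V_1 = 0
Determinant D = (0.3938)(0.3424) - (-0.2326)(-0.2326) = 0.08079
V_1 = [(1.935)(0.3424) - (-0.2326)(0)]/D = 8.204 V
V_2 = [(0.3938)(0) - (1.935)(-0.2326)]/D = 5.571 V
I_R2 = (V_1 - V_2)/R2 = (8.204 - 5.571)/4.3 = 0.6122 A
|I_R2| = 0.6122 A

Final answer: |I_R2| = 0.6122 A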